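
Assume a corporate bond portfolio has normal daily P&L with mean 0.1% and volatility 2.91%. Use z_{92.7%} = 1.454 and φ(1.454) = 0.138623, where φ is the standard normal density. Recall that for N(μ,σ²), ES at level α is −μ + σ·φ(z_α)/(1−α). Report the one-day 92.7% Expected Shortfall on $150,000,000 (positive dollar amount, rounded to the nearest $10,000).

Tail multiplier: φ(z)/(1−α) = 0.138623 / 0.073 = 1.899.
ES = −(0.1%) + 2.91% × 1.899 = 5.426%.
On $150,000,000: 0.05426 × $150,000,000 = $8,139,000.

$8,140,000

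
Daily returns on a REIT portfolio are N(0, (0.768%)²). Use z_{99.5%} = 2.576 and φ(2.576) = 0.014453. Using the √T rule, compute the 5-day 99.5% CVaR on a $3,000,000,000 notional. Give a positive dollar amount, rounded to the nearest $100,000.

σ_{5d} = 0.768% × √5 = 1.717%.
ES multiplier = φ(z)/(1−α) = 0.014453/0.005 = 2.891.
ES = 1.717% × 2.891 = 4.964%; on $3,000,000,000: $148,920,000.

$148,900,000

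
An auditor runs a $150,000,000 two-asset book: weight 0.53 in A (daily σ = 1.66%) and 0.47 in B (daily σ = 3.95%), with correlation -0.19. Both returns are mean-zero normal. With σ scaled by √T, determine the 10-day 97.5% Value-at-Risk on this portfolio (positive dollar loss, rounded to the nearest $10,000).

$17,640,000

σ_p = √(0.53²·1.66² + 0.47²·3.95² + 2·-0.19·0.53·0.47·1.66·3.95) = 1.897%.
σ_{10d} = 1.897% × √10 = 5.999%.
z(97.5%) = 1.960.
VaR = 1.960 × 5.999% = 11.758%; on $150,000,000 that is $17,637,000.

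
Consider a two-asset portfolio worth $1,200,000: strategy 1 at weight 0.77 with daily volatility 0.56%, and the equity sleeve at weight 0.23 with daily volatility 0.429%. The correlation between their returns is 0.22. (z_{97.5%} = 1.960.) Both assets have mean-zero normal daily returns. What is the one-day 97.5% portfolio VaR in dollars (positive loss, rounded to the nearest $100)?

σ_p² = 0.77²·0.56² + 0.23²·0.429² + 2·0.22·0.77·0.23·0.56·0.429 = 0.2144 (%²).
σ_p = √0.2144 = 0.463%.
VaR = 1.960 × 0.463% = 0.907%; on $1,200,000 that is $10,884.

$10,900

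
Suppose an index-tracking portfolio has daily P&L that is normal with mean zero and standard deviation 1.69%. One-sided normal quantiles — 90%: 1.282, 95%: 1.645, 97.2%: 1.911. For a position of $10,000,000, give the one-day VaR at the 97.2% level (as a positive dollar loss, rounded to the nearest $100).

VaR = z·σ = 1.911 × 1.69% = 3.230%.
On $10,000,000: 0.03230 × $10,000,000 = $323,000.

$323,000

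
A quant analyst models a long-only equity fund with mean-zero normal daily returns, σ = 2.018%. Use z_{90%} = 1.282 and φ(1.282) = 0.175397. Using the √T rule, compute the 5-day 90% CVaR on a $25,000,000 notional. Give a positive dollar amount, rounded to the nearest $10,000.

σ_{5d} = 2.018% × √5 = 4.512%.
ES multiplier = φ(z)/(1−α) = 0.175397/0.1 = 1.754.
ES = 4.512% × 1.754 = 7.914%; on $25,000,000: $1,978,500.

$1,980,000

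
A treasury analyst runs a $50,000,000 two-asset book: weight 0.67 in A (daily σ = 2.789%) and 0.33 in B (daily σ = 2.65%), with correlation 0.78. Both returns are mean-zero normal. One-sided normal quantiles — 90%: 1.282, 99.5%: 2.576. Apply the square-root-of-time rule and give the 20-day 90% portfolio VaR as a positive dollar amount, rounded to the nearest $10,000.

$7,480,000

σ_p = √(0.67²·2.789² + 0.33²·2.65² + 2·0.78·0.67·0.33·2.789·2.65) = 2.609%.
σ_{20d} = 2.609% × √20 = 11.668%.
VaR = 1.282 × 11.668% = 14.958%; on $50,000,000 that is $7,479,000.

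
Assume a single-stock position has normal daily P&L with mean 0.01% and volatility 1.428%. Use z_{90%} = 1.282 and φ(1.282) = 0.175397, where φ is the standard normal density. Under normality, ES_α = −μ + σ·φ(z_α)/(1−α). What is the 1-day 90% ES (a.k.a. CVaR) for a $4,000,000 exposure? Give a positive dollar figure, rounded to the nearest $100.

$99,800

Tail multiplier: φ(z)/(1−α) = 0.175397 / 0.1 = 1.754.
ES = −(0.01%) + 1.428% × 1.754 = 2.495%.
On $4,000,000: 0.02495 × $4,000,000 = $99,800.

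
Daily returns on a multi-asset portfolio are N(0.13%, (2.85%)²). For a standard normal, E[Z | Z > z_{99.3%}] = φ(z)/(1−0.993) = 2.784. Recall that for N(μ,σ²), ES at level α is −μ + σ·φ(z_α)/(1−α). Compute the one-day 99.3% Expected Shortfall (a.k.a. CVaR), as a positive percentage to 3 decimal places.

ES = −(0.13%) + 2.85% × 2.784 = 7.804%.

7.804%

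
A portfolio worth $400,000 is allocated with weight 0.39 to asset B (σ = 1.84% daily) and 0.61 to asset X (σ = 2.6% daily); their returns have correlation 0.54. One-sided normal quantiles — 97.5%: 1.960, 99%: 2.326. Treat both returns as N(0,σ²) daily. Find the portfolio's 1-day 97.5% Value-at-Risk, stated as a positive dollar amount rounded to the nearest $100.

$16,200

σ_p² = 0.39²·1.84² + 0.61²·2.6² + 2·0.54·0.39·0.61·1.84·2.6 = 4.2595 (%²).
σ_p = √4.2595 = 2.064%.
VaR = 1.960 × 2.064% = 4.045%; on $400,000 that is $16,180.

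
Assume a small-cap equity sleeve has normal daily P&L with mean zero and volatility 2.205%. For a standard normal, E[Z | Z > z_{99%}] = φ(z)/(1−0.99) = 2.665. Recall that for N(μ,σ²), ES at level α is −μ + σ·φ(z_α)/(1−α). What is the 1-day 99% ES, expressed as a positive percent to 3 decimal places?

5.876%

ES = 2.205% × 2.665 = 5.876%.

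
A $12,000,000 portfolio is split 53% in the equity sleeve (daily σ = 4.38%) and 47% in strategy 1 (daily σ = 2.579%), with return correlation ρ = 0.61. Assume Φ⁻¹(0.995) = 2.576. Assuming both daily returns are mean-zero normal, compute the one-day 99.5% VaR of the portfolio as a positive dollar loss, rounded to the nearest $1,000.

σ_p² = 0.53²·4.38² + 0.47²·2.579² + 2·0.61·0.53·0.47·4.38·2.579 = 10.2910 (%²).
σ_p = √10.2910 = 3.208%.
VaR = 2.576 × 3.208% = 8.264%; on $12,000,000 that is $991,680.

$992,000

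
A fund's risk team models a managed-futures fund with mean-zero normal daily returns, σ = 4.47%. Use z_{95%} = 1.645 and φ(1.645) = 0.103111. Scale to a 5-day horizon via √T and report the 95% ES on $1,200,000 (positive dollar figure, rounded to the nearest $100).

σ_{5d} = 4.47% × √5 = 9.995%.
ES multiplier = φ(z)/(1−α) = 0.103111/0.05 = 2.062.
ES = 9.995% × 2.062 = 20.610%; on $1,200,000: $247,320.

$247,300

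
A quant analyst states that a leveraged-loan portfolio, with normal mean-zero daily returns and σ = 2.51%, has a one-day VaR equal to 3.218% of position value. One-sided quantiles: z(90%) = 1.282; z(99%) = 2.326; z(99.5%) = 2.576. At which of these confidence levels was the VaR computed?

Implied z = VaR/σ = 3.218 / 2.51 = 1.282.
This matches z(90%) = 1.282.

90%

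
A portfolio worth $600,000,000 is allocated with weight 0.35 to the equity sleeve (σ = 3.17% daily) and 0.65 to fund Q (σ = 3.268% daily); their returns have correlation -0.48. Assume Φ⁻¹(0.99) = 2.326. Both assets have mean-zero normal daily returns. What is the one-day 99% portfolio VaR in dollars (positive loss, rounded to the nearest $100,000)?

σ_p² = 0.35²·3.17² + 0.65²·3.268² + 2·-0.48·0.35·0.65·3.17·3.268 = 3.4807 (%²).
σ_p = √3.4807 = 1.866%.
VaR = 2.326 × 1.866% = 4.340%; on $600,000,000 that is $26,040,000.

$26,000,000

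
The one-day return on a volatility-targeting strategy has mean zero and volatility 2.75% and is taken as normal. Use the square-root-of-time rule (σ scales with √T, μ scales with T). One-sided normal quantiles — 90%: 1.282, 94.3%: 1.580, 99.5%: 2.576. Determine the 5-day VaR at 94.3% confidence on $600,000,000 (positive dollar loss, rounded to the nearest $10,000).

σ_{5d} = 2.75% × √5 = 6.149%.
VaR = 1.580 × 6.149% = 9.715%.
On $600,000,000: 0.09715 × $600,000,000 = $58,290,000.

$58,290,000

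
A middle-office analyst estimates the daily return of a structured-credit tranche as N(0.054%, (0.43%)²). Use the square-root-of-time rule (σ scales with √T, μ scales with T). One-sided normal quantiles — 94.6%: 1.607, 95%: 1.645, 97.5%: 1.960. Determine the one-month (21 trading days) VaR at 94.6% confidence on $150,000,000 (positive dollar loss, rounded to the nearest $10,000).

σ_{21d} = 0.43% × √21 = 1.971%; μ_{21d} = 21 × 0.054% = 1.134%.
VaR = −(1.134%) + 1.607 × 1.971% = 2.033%.
On $150,000,000: 0.02033 × $150,000,000 = $3,049,500.

$3,050,000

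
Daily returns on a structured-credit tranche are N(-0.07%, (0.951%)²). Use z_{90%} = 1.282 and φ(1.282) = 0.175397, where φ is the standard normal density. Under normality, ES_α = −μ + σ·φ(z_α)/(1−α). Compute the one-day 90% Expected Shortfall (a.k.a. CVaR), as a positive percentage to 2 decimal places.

Tail multiplier: φ(z)/(1−α) = 0.175397 / 0.1 = 1.754.
ES = −(-0.07%) + 0.951% × 1.754 = 1.738%.

1.74%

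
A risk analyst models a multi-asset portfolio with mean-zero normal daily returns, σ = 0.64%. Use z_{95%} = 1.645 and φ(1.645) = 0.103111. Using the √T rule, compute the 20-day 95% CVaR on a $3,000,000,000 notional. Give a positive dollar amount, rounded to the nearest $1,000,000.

$177,000,000

σ_{20d} = 0.64% × √20 = 2.862%.
ES multiplier = φ(z)/(1−α) = 0.103111/0.05 = 2.062.
ES = 2.862% × 2.062 = 5.901%; on $3,000,000,000: $177,030,000.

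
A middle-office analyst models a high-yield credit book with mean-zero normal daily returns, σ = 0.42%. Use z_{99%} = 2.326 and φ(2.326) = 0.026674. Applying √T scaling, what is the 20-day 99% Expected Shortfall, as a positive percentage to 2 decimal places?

5.01%

σ_{20d} = 0.42% × √20 = 1.878%.
ES multiplier = φ(z)/(1−α) = 0.026674/0.01 = 2.667.
ES = 1.878% × 2.667 = 5.009%.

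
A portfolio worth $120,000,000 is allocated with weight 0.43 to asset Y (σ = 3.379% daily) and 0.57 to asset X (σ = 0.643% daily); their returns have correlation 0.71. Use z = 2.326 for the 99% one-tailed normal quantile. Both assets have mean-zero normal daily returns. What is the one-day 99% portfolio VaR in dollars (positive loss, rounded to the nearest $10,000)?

σ_p² = 0.43²·3.379² + 0.57²·0.643² + 2·0.71·0.43·0.57·3.379·0.643 = 3.0016 (%²).
σ_p = √3.0016 = 1.733%.
VaR = 2.326 × 1.733% = 4.031%; on $120,000,000 that is $4,837,200.

$4,840,000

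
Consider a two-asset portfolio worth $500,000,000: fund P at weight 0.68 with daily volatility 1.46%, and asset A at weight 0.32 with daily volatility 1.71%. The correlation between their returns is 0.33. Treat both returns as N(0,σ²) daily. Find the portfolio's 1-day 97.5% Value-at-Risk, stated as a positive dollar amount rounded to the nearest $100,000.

$12,600,000

σ_p² = 0.68²·1.46² + 0.32²·1.71² + 2·0.33·0.68·0.32·1.46·1.71 = 1.6436 (%²).
σ_p = √1.6436 = 1.282%.
At 97.5%, z = 1.960.
VaR = 1.960 × 1.282% = 2.513%; on $500,000,000 that is $12,565,000.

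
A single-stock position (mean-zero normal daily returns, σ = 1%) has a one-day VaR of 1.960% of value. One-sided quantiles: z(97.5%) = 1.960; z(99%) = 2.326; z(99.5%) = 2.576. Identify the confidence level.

97.5%

Implied z = VaR/σ = 1.960 / 1 = 1.960.
This matches z(97.5%) = 1.960.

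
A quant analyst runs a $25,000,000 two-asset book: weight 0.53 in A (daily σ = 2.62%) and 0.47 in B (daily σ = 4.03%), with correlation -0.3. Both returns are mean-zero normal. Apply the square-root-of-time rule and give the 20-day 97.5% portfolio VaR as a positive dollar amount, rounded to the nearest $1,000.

σ_p = √(0.53²·2.62² + 0.47²·4.03² + 2·-0.3·0.53·0.47·2.62·4.03) = 1.984%.
σ_{20d} = 1.984% × √20 = 8.873%.
z(97.5%) = 1.960.
VaR = 1.960 × 8.873% = 17.391%; on $25,000,000 that is $4,347,750.

$4,348,000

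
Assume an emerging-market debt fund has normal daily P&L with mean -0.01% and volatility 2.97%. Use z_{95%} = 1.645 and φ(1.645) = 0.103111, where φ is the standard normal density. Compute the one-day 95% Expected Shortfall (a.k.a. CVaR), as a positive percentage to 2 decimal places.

6.13%

Tail multiplier: φ(z)/(1−α) = 0.103111 / 0.05 = 2.062.
ES = −(-0.01%) + 2.97% × 2.062 = 6.134%.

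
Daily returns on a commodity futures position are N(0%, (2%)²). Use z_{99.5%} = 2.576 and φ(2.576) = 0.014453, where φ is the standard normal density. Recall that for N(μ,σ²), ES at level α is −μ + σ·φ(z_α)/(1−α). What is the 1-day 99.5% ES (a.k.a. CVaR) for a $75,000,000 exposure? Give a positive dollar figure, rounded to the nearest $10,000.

Tail multiplier: φ(z)/(1−α) = 0.014453 / 0.005 = 2.891.
ES = 2% × 2.891 = 5.782%.
On $75,000,000: 0.05782 × $75,000,000 = $4,336,500.

$4,340,000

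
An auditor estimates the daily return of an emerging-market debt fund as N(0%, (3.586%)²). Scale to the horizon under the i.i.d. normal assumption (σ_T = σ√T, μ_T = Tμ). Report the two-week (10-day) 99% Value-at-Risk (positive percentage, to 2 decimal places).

At 99%, z = 2.326.
σ_{10d} = 3.586% × √10 = 11.340%.
VaR = 2.326 × 11.340% = 26.377%.

26.38%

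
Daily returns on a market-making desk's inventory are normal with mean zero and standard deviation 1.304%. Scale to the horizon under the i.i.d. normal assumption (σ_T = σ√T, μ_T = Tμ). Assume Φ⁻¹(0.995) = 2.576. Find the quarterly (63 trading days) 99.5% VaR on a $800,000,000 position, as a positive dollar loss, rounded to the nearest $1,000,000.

σ_{63d} = 1.304% × √63 = 10.350%.
VaR = 2.576 × 10.350% = 26.662%.
On $800,000,000: 0.26662 × $800,000,000 = $213,296,000.

$213,000,000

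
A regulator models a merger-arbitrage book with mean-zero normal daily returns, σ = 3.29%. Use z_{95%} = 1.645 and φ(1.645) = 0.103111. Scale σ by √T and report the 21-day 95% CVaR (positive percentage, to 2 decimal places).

σ_{21d} = 3.29% × √21 = 15.077%.
ES multiplier = φ(z)/(1−α) = 0.103111/0.05 = 2.062.
ES = 15.077% × 2.062 = 31.089%.

31.09%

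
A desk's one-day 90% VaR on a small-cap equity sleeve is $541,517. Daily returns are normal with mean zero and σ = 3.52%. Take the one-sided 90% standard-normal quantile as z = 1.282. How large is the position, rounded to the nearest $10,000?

$12,000,000

VaR as a fraction of value: z·σ = 1.282 × 3.52% = 4.51264%.
Position = $541,517 / 0.0451264 = $12,000,004.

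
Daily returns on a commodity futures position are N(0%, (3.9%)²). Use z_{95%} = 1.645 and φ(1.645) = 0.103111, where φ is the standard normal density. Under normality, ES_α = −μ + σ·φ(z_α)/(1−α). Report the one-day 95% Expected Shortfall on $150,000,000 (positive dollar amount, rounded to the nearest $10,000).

Tail multiplier: φ(z)/(1−α) = 0.103111 / 0.05 = 2.062.
ES = 3.9% × 2.062 = 8.042%.
On $150,000,000: 0.08042 × $150,000,000 = $12,063,000.

$12,060,000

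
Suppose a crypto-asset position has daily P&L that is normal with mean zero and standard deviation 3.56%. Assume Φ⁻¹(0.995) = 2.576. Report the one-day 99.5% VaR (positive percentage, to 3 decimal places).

VaR = z·σ = 2.576 × 3.56% = 9.171%.

9.171%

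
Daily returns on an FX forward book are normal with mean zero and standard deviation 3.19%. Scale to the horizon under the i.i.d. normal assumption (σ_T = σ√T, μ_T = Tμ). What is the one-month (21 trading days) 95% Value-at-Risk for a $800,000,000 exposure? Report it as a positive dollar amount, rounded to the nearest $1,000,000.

At 95%, z = 1.645.
σ_{21d} = 3.19% × √21 = 14.618%.
VaR = 1.645 × 14.618% = 24.047%.
On $800,000,000: 0.24047 × $800,000,000 = $192,376,000.

$192,000,000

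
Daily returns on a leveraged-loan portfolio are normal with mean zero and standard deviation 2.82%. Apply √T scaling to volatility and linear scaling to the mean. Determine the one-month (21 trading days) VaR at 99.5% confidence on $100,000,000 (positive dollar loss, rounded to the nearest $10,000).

At 99.5%, z = 2.576.
σ_{21d} = 2.82% × √21 = 12.923%.
VaR = 2.576 × 12.923% = 33.290%.
On $100,000,000: 0.33290 × $100,000,000 = $33,290,000.

$33,290,000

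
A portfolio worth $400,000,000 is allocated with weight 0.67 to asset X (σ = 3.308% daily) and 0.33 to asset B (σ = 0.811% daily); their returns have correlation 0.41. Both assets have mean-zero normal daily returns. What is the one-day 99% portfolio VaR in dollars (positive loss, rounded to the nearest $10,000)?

σ_p² = 0.67²·3.308² + 0.33²·0.811² + 2·0.41·0.67·0.33·3.308·0.811 = 5.4703 (%²).
σ_p = √5.4703 = 2.339%.
At 99%, z = 2.326.
VaR = 2.326 × 2.339% = 5.441%; on $400,000,000 that is $21,764,000.

$21,760,000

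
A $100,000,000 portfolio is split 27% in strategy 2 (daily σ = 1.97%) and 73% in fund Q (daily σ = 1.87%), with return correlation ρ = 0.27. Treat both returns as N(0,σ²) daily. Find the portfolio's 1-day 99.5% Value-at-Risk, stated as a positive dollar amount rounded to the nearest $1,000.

$4,104,000

σ_p² = 0.27²·1.97² + 0.73²·1.87² + 2·0.27·0.27·0.73·1.97·1.87 = 2.5385 (%²).
σ_p = √2.5385 = 1.593%.
At 99.5%, z = 2.576.
VaR = 2.576 × 1.593% = 4.104%; on $100,000,000 that is $4,104,000.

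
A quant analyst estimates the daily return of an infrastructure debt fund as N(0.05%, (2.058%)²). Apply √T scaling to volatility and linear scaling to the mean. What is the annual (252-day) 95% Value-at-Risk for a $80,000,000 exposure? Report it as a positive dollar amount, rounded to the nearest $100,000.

$32,900,000

At 95%, z = 1.645.
σ_{252d} = 2.058% × √252 = 32.670%; μ_{252d} = 252 × 0.05% = 12.600%.
VaR = −(12.600%) + 1.645 × 32.670% = 41.142%.
On $80,000,000: 0.41142 × $80,000,000 = $32,913,600.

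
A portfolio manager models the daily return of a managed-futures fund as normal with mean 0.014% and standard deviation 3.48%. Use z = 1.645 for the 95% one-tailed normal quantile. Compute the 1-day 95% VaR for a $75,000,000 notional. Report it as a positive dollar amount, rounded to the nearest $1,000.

$4,283,000

VaR = −μ + z·σ = −(0.014%) + 1.645 × 3.48% = 5.711%.
On $75,000,000: 0.05711 × $75,000,000 = $4,283,250.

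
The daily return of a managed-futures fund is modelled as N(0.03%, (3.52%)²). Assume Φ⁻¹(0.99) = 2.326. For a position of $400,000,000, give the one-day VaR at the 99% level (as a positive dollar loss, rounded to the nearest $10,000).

VaR = −μ + z·σ = −(0.03%) + 2.326 × 3.52% = 8.158%.
On $400,000,000: 0.08158 × $400,000,000 = $32,632,000.

$32,630,000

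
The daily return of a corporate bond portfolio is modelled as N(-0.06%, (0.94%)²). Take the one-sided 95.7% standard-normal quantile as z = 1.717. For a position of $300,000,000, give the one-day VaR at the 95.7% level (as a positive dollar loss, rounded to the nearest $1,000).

$5,022,000

VaR = −μ + z·σ = −(-0.06%) + 1.717 × 0.94% = 1.674%.
On $300,000,000: 0.01674 × $300,000,000 = $5,022,000.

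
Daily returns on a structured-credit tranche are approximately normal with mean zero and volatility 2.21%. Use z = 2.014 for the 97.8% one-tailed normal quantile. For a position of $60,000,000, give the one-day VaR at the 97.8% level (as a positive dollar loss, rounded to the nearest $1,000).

$2,671,000

VaR = z·σ = 2.014 × 2.21% = 4.451%.
On $60,000,000: 0.04451 × $60,000,000 = $2,670,600.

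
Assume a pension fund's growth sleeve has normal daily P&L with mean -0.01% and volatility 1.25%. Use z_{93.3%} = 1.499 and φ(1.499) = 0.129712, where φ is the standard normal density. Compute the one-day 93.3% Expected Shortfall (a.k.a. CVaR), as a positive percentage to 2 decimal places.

2.43%

Tail multiplier: φ(z)/(1−α) = 0.129712 / 0.067 = 1.936.
ES = −(-0.01%) + 1.25% × 1.936 = 2.430%.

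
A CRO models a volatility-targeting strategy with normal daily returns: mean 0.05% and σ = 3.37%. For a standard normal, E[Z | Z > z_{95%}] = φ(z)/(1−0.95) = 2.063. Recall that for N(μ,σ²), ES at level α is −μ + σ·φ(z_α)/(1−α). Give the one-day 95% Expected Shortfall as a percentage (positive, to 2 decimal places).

ES = −(0.05%) + 3.37% × 2.063 = 6.902%.

6.90%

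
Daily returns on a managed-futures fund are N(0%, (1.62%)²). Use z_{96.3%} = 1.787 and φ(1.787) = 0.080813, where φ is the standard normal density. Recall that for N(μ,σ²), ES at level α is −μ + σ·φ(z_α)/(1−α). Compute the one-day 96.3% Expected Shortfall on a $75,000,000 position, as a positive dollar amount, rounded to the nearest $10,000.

Tail multiplier: φ(z)/(1−α) = 0.080813 / 0.037 = 2.184.
ES = 1.62% × 2.184 = 3.538%.
On $75,000,000: 0.03538 × $75,000,000 = $2,653,500.

$2,650,000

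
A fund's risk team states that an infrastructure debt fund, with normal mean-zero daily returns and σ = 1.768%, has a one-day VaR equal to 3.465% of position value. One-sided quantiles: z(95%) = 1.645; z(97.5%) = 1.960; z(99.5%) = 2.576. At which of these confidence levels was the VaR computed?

Implied z = VaR/σ = 3.465 / 1.768 = 1.960.
This matches z(97.5%) = 1.960.

97.5%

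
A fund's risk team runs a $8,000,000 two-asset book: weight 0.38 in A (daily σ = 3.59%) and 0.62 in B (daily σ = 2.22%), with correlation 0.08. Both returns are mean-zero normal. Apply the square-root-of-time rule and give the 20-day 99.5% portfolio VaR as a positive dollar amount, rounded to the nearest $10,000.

$1,860,000

σ_p = √(0.38²·3.59² + 0.62²·2.22² + 2·0.08·0.38·0.62·3.59·2.22) = 2.014%.
σ_{20d} = 2.014% × √20 = 9.007%.
z(99.5%) = 2.576.
VaR = 2.576 × 9.007% = 23.202%; on $8,000,000 that is $1,856,160.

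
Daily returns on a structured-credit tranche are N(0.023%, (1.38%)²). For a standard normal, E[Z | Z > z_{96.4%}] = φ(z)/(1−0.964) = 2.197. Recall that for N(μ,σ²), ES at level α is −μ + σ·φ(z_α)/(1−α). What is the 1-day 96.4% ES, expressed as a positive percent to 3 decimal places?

3.009%

ES = −(0.023%) + 1.38% × 2.197 = 3.009%.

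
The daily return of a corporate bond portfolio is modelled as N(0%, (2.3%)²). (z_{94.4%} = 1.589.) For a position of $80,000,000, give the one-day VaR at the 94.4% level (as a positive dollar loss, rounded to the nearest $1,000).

$2,924,000

VaR = z·σ = 1.589 × 2.3% = 3.655%.
On $80,000,000: 0.03655 × $80,000,000 = $2,924,000.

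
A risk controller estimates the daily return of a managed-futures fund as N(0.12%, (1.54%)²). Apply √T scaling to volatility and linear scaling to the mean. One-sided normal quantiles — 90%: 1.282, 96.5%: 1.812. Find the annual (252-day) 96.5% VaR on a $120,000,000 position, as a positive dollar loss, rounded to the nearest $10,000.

σ_{252d} = 1.54% × √252 = 24.447%; μ_{252d} = 252 × 0.12% = 30.240%.
VaR = −(30.240%) + 1.812 × 24.447% = 14.058%.
On $120,000,000: 0.14058 × $120,000,000 = $16,869,600.

$16,870,000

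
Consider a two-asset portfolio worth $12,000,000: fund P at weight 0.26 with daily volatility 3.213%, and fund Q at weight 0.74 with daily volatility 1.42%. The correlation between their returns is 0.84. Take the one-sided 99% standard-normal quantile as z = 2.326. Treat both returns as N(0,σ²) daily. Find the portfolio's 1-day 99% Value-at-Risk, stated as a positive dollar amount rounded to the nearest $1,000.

$505,000

σ_p² = 0.26²·3.213² + 0.74²·1.42² + 2·0.84·0.26·0.74·3.213·1.42 = 3.2768 (%²).
σ_p = √3.2768 = 1.810%.
VaR = 2.326 × 1.810% = 4.210%; on $12,000,000 that is $505,200.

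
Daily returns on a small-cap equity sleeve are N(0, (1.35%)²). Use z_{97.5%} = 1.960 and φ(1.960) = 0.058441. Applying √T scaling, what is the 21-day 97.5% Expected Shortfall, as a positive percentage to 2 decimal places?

σ_{21d} = 1.35% × √21 = 6.186%.
ES multiplier = φ(z)/(1−α) = 0.058441/0.025 = 2.338.
ES = 6.186% × 2.338 = 14.463%.

14.46%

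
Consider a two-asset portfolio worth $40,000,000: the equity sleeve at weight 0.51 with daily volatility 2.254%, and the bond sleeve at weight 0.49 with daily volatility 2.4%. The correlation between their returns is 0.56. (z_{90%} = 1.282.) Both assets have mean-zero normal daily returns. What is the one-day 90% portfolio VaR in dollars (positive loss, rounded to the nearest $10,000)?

$1,050,000

σ_p² = 0.51²·2.254² + 0.49²·2.4² + 2·0.56·0.51·0.49·2.254·2.4 = 4.2185 (%²).
σ_p = √4.2185 = 2.054%.
VaR = 1.282 × 2.054% = 2.633%; on $40,000,000 that is $1,053,200.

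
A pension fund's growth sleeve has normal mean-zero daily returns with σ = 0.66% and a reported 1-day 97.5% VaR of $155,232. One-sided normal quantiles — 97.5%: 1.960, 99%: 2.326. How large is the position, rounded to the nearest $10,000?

VaR as a fraction of value: z·σ = 1.960 × 0.66% = 1.2936%.
Position = $155,232 / 0.012936 = $12,000,000.

$12,000,000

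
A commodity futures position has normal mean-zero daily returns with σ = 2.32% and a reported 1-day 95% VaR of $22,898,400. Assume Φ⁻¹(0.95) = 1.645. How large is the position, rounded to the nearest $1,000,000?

$600,000,000

VaR as a fraction of value: z·σ = 1.645 × 2.32% = 3.8164%.
Position = $22,898,400 / 0.038164 = $600,000,000.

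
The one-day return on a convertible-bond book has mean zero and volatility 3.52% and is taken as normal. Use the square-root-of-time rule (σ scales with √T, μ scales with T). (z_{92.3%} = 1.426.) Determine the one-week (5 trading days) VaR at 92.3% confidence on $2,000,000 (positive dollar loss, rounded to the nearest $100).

σ_{5d} = 3.52% × √5 = 7.871%.
VaR = 1.426 × 7.871% = 11.224%.
On $2,000,000: 0.11224 × $2,000,000 = $224,480.

$224,500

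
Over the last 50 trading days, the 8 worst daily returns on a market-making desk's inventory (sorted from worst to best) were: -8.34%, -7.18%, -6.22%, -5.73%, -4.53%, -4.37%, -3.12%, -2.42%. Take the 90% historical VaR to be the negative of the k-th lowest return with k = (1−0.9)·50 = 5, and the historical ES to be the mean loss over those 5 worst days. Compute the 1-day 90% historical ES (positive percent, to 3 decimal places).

The 5 worst returns sum to -32.00%.
ES = −(-32.00%) / 5 = 6.4% ≈ 6.400%.

6.400%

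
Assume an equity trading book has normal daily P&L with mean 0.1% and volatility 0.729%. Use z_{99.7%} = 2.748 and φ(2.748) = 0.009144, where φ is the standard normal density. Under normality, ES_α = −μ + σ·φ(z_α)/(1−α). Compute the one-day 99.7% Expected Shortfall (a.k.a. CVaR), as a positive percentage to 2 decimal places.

Tail multiplier: φ(z)/(1−α) = 0.009144 / 0.003 = 3.048.
ES = −(0.1%) + 0.729% × 3.048 = 2.122%.

2.12%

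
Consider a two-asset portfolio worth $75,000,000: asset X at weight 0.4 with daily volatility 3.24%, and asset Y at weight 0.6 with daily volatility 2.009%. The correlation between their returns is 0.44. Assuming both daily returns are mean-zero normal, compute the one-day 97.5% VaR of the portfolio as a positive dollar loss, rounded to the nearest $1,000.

$3,121,000

σ_p² = 0.4²·3.24² + 0.6²·2.009² + 2·0.44·0.4·0.6·3.24·2.009 = 4.5073 (%²).
σ_p = √4.5073 = 2.123%.
At 97.5%, z = 1.960.
VaR = 1.960 × 2.123% = 4.161%; on $75,000,000 that is $3,120,750.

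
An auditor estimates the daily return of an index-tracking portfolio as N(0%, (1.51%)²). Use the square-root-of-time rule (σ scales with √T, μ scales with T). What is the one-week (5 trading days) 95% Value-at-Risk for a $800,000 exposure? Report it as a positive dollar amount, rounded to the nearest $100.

$44,400

At 95%, z = 1.645.
σ_{5d} = 1.51% × √5 = 3.376%.
VaR = 1.645 × 3.376% = 5.554%.
On $800,000: 0.05554 × $800,000 = $44,432.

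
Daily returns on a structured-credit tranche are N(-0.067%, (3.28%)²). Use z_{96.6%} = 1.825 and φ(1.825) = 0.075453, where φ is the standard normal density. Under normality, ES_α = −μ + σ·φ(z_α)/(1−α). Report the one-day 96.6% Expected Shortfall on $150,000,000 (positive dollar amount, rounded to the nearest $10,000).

$11,020,000

Tail multiplier: φ(z)/(1−α) = 0.075453 / 0.034 = 2.219.
ES = −(-0.067%) + 3.28% × 2.219 = 7.345%.
On $150,000,000: 0.07345 × $150,000,000 = $11,017,500.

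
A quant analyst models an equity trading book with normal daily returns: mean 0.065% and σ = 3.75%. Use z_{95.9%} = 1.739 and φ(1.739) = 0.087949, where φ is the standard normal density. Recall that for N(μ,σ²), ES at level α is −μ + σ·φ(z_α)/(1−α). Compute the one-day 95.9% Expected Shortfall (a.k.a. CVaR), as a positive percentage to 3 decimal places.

Tail multiplier: φ(z)/(1−α) = 0.087949 / 0.041 = 2.145.
ES = −(0.065%) + 3.75% × 2.145 = 7.979%.

7.979%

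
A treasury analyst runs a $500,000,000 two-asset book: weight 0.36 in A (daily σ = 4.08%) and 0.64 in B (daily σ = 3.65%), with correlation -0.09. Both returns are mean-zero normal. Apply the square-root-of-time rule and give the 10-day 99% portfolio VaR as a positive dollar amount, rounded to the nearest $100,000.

σ_p = √(0.36²·4.08² + 0.64²·3.65² + 2·-0.09·0.36·0.64·4.08·3.65) = 2.645%.
σ_{10d} = 2.645% × √10 = 8.364%.
z(99%) = 2.326.
VaR = 2.326 × 8.364% = 19.455%; on $500,000,000 that is $97,275,000.

$97,300,000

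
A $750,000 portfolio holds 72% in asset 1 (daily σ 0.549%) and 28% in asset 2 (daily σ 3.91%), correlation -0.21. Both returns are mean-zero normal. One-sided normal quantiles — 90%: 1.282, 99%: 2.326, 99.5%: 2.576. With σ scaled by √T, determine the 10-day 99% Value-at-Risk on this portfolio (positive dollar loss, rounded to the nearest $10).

$59,750

σ_p = √(0.72²·0.549² + 0.28²·3.91² + 2·-0.21·0.72·0.28·0.549·3.91) = 1.083%.
σ_{10d} = 1.083% × √10 = 3.425%.
VaR = 2.326 × 3.425% = 7.967%; on $750,000 that is $59,752.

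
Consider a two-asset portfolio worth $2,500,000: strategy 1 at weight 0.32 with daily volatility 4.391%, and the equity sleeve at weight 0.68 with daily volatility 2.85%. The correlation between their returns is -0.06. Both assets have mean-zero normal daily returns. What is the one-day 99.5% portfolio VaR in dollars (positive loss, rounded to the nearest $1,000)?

σ_p² = 0.32²·4.391² + 0.68²·2.85² + 2·-0.06·0.32·0.68·4.391·2.85 = 5.4034 (%²).
σ_p = √5.4034 = 2.325%.
At 99.5%, z = 2.576.
VaR = 2.576 × 2.325% = 5.989%; on $2,500,000 that is $149,725.

$150,000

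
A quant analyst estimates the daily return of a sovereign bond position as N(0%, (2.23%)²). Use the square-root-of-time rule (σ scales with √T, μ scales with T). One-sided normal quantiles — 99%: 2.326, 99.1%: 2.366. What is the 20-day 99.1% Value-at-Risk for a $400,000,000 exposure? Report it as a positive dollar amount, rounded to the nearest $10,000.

σ_{20d} = 2.23% × √20 = 9.973%.
VaR = 2.366 × 9.973% = 23.596%.
On $400,000,000: 0.23596 × $400,000,000 = $94,384,000.

$94,380,000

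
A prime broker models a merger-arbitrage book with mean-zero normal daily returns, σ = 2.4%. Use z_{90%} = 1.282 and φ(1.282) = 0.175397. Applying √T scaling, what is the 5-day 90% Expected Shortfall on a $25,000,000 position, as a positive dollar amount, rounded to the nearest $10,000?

σ_{5d} = 2.4% × √5 = 5.367%.
ES multiplier = φ(z)/(1−α) = 0.175397/0.1 = 1.754.
ES = 5.367% × 1.754 = 9.414%; on $25,000,000: $2,353,500.

$2,350,000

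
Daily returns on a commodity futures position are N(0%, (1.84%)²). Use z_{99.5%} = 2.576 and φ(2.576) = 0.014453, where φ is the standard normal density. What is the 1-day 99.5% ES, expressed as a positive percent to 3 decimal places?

5.319%

Tail multiplier: φ(z)/(1−α) = 0.014453 / 0.005 = 2.891.
ES = 1.84% × 2.891 = 5.319%.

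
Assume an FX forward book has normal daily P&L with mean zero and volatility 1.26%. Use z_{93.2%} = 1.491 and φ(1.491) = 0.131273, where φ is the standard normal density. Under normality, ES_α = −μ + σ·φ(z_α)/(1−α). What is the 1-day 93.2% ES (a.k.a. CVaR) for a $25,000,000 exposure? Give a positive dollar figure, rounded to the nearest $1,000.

Tail multiplier: φ(z)/(1−α) = 0.131273 / 0.068 = 1.930.
ES = 1.26% × 1.930 = 2.432%.
On $25,000,000: 0.02432 × $25,000,000 = $608,000.

$608,000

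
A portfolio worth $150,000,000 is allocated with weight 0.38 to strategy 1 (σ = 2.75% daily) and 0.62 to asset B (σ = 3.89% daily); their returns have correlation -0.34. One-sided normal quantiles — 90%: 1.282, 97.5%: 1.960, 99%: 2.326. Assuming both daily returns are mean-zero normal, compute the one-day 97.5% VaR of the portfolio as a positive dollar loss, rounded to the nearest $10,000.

$6,700,000

σ_p² = 0.38²·2.75² + 0.62²·3.89² + 2·-0.34·0.38·0.62·2.75·3.89 = 5.1950 (%²).
σ_p = √5.1950 = 2.279%.
VaR = 1.960 × 2.279% = 4.467%; on $150,000,000 that is $6,700,500.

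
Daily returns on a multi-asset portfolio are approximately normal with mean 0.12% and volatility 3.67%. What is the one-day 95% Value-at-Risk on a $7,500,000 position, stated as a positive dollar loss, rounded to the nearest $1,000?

$444,000

At 95% one-sided, z = 1.645.
VaR = −μ + z·σ = −(0.12%) + 1.645 × 3.67% = 5.917%.
On $7,500,000: 0.05917 × $7,500,000 = $443,775.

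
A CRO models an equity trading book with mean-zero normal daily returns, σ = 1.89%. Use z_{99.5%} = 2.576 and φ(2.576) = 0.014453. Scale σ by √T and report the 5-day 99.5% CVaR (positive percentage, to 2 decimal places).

σ_{5d} = 1.89% × √5 = 4.226%.
ES multiplier = φ(z)/(1−α) = 0.014453/0.005 = 2.891.
ES = 4.226% × 2.891 = 12.217%.

12.22%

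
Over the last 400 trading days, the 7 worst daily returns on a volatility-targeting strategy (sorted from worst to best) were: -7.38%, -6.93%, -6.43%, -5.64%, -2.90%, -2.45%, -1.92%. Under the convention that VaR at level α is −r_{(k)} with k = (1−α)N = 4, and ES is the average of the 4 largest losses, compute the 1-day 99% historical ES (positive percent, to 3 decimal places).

6.595%

The 4 worst returns sum to -26.38%.
ES = −(-26.38%) / 4 = 6.595%.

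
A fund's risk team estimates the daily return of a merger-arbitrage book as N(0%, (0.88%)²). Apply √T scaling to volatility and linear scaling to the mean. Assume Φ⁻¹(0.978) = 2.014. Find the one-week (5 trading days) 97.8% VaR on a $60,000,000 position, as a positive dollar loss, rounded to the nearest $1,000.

$2,378,000

σ_{5d} = 0.88% × √5 = 1.968%.
VaR = 2.014 × 1.968% = 3.964%.
On $60,000,000: 0.03964 × $60,000,000 = $2,378,400.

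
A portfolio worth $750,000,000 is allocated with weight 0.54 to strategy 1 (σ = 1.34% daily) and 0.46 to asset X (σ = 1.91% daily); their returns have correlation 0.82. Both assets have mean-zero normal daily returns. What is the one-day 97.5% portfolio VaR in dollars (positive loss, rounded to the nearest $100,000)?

$22,500,000

σ_p² = 0.54²·1.34² + 0.46²·1.91² + 2·0.82·0.54·0.46·1.34·1.91 = 2.3382 (%²).
σ_p = √2.3382 = 1.529%.
At 97.5%, z = 1.960.
VaR = 1.960 × 1.529% = 2.997%; on $750,000,000 that is $22,477,500.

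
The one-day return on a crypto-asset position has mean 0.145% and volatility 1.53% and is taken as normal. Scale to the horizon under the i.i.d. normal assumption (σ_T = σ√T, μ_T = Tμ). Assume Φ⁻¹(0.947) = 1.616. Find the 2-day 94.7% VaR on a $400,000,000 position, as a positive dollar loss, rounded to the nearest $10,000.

$12,830,000

σ_{2d} = 1.53% × √2 = 2.164%; μ_{2d} = 2 × 0.145% = 0.290%.
VaR = −(0.290%) + 1.616 × 2.164% = 3.207%.
On $400,000,000: 0.03207 × $400,000,000 = $12,828,000.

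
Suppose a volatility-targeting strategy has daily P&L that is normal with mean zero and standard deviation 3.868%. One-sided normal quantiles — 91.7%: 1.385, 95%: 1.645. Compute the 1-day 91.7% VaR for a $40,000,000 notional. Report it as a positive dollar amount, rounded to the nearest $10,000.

$2,140,000

VaR = z·σ = 1.385 × 3.868% = 5.357%.
On $40,000,000: 0.05357 × $40,000,000 = $2,142,800.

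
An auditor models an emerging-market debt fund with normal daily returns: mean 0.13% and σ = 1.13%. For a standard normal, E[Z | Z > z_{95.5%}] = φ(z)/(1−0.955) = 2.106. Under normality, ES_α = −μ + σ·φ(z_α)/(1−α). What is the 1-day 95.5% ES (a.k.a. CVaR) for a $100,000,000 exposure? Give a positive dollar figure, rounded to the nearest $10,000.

$2,250,000

ES = −(0.13%) + 1.13% × 2.106 = 2.250%.
On $100,000,000: 0.02250 × $100,000,000 = $2,250,000.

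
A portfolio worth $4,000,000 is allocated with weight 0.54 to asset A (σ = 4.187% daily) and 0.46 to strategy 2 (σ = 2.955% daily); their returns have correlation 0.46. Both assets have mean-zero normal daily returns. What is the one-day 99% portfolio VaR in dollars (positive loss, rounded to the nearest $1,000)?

$291,000

σ_p² = 0.54²·4.187² + 0.46²·2.955² + 2·0.46·0.54·0.46·4.187·2.955 = 9.7872 (%²).
σ_p = √9.7872 = 3.128%.
At 99%, z = 2.326.
VaR = 2.326 × 3.128% = 7.276%; on $4,000,000 that is $291,040.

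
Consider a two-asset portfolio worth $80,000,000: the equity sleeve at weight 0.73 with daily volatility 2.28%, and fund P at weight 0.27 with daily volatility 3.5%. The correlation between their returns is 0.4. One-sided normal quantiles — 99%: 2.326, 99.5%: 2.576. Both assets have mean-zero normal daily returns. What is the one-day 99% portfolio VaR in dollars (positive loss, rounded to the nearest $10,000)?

σ_p² = 0.73²·2.28² + 0.27²·3.5² + 2·0.4·0.73·0.27·2.28·3.5 = 4.9215 (%²).
σ_p = √4.9215 = 2.218%.
VaR = 2.326 × 2.218% = 5.159%; on $80,000,000 that is $4,127,200.

$4,130,000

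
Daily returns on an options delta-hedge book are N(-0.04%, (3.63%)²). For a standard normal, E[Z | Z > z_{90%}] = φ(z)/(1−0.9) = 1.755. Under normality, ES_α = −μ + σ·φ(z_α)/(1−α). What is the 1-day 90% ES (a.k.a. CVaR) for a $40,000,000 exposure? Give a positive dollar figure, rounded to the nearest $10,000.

$2,560,000

ES = −(-0.04%) + 3.63% × 1.755 = 6.411%.
On $40,000,000: 0.06411 × $40,000,000 = $2,564,400.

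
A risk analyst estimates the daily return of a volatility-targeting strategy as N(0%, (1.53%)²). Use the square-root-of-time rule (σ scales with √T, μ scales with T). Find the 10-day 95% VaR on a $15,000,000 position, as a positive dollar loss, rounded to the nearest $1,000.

$1,194,000

At 95%, z = 1.645.
σ_{10d} = 1.53% × √10 = 4.838%.
VaR = 1.645 × 4.838% = 7.959%.
On $15,000,000: 0.07959 × $15,000,000 = $1,193,850.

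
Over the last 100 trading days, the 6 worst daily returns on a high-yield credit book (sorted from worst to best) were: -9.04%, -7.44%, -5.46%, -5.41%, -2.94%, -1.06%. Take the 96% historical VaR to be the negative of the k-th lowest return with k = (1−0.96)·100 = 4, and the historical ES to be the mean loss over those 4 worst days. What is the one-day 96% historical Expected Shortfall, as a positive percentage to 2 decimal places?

The 4 worst returns sum to -27.35%.
ES = −(-27.35%) / 4 = 6.8375% ≈ 6.84%.

6.84%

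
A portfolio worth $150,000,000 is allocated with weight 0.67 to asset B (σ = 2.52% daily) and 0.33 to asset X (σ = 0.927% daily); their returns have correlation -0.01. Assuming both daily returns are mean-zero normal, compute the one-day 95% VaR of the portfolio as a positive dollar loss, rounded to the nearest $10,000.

σ_p² = 0.67²·2.52² + 0.33²·0.927² + 2·-0.01·0.67·0.33·2.52·0.927 = 2.9339 (%²).
σ_p = √2.9339 = 1.713%.
At 95%, z = 1.645.
VaR = 1.645 × 1.713% = 2.818%; on $150,000,000 that is $4,227,000.

$4,230,000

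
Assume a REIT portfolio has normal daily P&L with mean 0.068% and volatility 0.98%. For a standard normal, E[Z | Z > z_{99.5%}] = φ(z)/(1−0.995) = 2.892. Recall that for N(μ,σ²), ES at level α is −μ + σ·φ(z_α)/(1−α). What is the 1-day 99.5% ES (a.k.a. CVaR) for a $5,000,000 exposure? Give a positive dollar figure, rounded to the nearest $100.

ES = −(0.068%) + 0.98% × 2.892 = 2.766%.
On $5,000,000: 0.02766 × $5,000,000 = $138,300.

$138,300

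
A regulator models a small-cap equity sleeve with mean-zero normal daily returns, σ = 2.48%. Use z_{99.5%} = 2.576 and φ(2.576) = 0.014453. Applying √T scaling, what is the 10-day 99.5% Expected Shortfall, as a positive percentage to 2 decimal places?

22.67%

σ_{10d} = 2.48% × √10 = 7.842%.
ES multiplier = φ(z)/(1−α) = 0.014453/0.005 = 2.891.
ES = 7.842% × 2.891 = 22.671%.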